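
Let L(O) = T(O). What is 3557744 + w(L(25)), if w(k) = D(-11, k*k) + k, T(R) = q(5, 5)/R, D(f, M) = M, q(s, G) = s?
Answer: 88943606/25 ≈ 3.5577e+6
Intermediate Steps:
T(R) = 5/R
L(O) = 5/O
w(k) = k + k² (w(k) = k*k + k = k² + k = k + k²)
3557744 + w(L(25)) = 3557744 + (5/25)*(1 + 5/25) = 3557744 + (5*(1/25))*(1 + 5*(1/25)) = 3557744 + (1 + ⅕)/5 = 3557744 + (⅕)*(6/5) = 3557744 + 6/25 = 88943606/25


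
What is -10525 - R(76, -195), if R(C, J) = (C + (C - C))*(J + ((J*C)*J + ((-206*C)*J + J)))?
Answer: -451635205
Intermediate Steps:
R(C, J) = C*(2*J + C*J**2 - 206*C*J) (R(C, J) = (C + 0)*(J + ((C*J)*J + (-206*C*J + J))) = C*(J + (C*J**2 + (J - 206*C*J))) = C*(J + (J + C*J**2 - 206*C*J)) = C*(2*J + C*J**2 - 206*C*J))
-10525 - R(76, -195) = -10525 - 76*(-195)*(2 - 206*76 + 76*(-195)) = -10525 - 76*(-195)*(2 - 15656 - 14820) = -10525 - 76*(-195)*(-30474) = -10525 - 1*451624680 = -10525 - 451624680 = -451635205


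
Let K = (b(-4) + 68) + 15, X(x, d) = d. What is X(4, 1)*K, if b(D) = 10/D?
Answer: 161/2 ≈ 80.500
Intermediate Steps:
K = 161/2 (K = (10/(-4) + 68) + 15 = (10*(-¼) + 68) + 15 = (-5/2 + 68) + 15 = 131/2 + 15 = 161/2 ≈ 80.500)
X(4, 1)*K = 1*(161/2) = 161/2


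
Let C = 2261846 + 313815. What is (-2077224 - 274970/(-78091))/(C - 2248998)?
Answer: -162212224414/25509440333 ≈ -6.3589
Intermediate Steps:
C = 2575661
(-2077224 - 274970/(-78091))/(C - 2248998) = (-2077224 - 274970/(-78091))/(2575661 - 2248998) = (-2077224 - 274970*(-1/78091))/326663 = (-2077224 + 274970/78091)*(1/326663) = -162212224414/78091*1/326663 = -162212224414/25509440333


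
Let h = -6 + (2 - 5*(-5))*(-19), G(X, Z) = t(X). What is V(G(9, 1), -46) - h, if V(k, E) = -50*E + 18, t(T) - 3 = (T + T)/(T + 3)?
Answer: 2837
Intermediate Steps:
t(T) = 3 + 2*T/(3 + T) (t(T) = 3 + (T + T)/(T + 3) = 3 + (2*T)/(3 + T) = 3 + 2*T/(3 + T))
G(X, Z) = (9 + 5*X)/(3 + X)
V(k, E) = 18 - 50*E
h = -519 (h = -6 + (2 + 25)*(-19) = -6 + 27*(-19) = -6 - 513 = -519)
V(G(9, 1), -46) - h = (18 - 50*(-46)) - 1*(-519) = (18 + 2300) + 519 = 2318 + 519 = 2837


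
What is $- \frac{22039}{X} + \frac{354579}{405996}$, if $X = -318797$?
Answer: $\frac{40662155769}{43143435604} \approx 0.94249$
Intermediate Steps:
$- \frac{22039}{X} + \frac{354579}{405996} = - \frac{22039}{-318797} + \frac{354579}{405996} = \left(-22039\right) \left(- \frac{1}{318797}\right) + 354579 \cdot \frac{1}{405996} = \frac{22039}{318797} + \frac{118193}{135332} = \frac{40662155769}{43143435604}$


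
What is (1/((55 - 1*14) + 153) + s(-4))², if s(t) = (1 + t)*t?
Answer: 5424241/37636 ≈ 144.12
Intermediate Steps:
s(t) = t*(1 + t)
(1/((55 - 1*14) + 153) + s(-4))² = (1/((55 - 1*14) + 153) - 4*(1 - 4))² = (1/((55 - 14) + 153) - 4*(-3))² = (1/(41 + 153) + 12)² = (1/194 + 12)² = (2329/194)² = 5424241/37636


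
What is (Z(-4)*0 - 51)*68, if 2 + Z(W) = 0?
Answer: -3468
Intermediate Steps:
Z(W) = -2 (Z(W) = -2 + 0 = -2)
(Z(-4)*0 - 51)*68 = (-2*0 - 51)*68 = (0 - 51)*68 = -51*68 = -3468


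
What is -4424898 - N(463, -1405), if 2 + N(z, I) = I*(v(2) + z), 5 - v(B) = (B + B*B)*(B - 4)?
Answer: -3750496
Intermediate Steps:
v(B) = 5 - (-4 + B)*(B + B**2) (v(B) = 5 - (B + B*B)*(B - 4) = 5 - (B + B**2)*(-4 + B) = 5 - (-4 + B)*(B + B**2))
N(z, I) = -2 + I*(17 + z) (N(z, I) = -2 + I*((5 - 1*2**3 + 3*2**2 + 4*2) + z) = -2 + I*((5 - 1*8 + 3*4 + 8) + z) = -2 + I*((5 - 8 + 12 + 8) + z) = -2 + I*(17 + z))
-4424898 - N(463, -1405) = -4424898 - (-2 + 17*(-1405) - 1405*463) = -4424898 - (-2 - 23885 - 650515) = -4424898 - 1*(-674402) = -4424898 + 674402 = -3750496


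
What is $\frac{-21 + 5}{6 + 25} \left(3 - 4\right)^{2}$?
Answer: $- \frac{16}{31} \approx -0.51613$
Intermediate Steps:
$\frac{-21 + 5}{6 + 25} \left(3 - 4\right)^{2} = - \frac{16}{31} \left(-1\right)^{2} = \left(-16\right) \frac{1}{31} \cdot 1 = \left(- \frac{16}{31}\right) 1 = - \frac{16}{31}$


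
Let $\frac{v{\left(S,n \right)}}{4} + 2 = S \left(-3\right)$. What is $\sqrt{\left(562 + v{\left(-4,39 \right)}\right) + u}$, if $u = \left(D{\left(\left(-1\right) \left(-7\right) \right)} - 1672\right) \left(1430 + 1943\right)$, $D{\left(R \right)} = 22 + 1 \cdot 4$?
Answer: $2 i \sqrt{1387839} \approx 2356.1 i$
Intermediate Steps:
$v{\left(S,n \right)} = -8 - 12 S$ ($v{\left(S,n \right)} = -8 + 4 S \left(-3\right) = -8 + 4 \left(- 3 S\right) = -8 - 12 S$)
$D{\left(R \right)} = 26$ ($D{\left(R \right)} = 22 + 4 = 26$)
$u = -5551958$ ($u = \left(26 - 1672\right) \left(1430 + 1943\right) = \left(-1646\right) 3373 = -5551958$)
$\sqrt{\left(562 + v{\left(-4,39 \right)}\right) + u} = \sqrt{\left(562 - -40\right) - 5551958} = \sqrt{\left(562 + \left(-8 + 48\right)\right) - 5551958} = \sqrt{\left(562 + 40\right) - 5551958} = \sqrt{602 - 5551958} = \sqrt{-5551356} = 2 i \sqrt{1387839}$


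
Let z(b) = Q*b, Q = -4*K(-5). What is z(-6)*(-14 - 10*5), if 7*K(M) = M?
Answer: 7680/7 ≈ 1097.1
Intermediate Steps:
K(M) = M/7
Q = 20/7 (Q = -4*(-5)/7 = -4*(-5/7) = 20/7 ≈ 2.8571)
z(b) = 20*b/7
z(-6)*(-14 - 10*5) = ((20/7)*(-6))*(-14 - 10*5) = -120*(-14 - 50)/7 = -120/7*(-64) = 7680/7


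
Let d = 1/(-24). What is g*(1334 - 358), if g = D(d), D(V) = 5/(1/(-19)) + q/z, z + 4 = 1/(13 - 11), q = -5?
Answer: -639280/7 ≈ -91326.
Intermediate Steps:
d = -1/24 ≈ -0.041667
z = -7/2 (z = -4 + 1/(13 - 11) = -4 + 1/2 = -4 + ½ = -7/2 ≈ -3.5000)
D(V) = -655/7 (D(V) = 5/(1/(-19)) - 5/(-7/2) = 5/(-1/19) - 5*(-2/7) = 5*(-19) + 10/7 = -95 + 10/7 = -655/7)
g = -655/7 ≈ -93.571
g*(1334 - 358) = -655*(1334 - 358)/7 = -655/7*976 = -639280/7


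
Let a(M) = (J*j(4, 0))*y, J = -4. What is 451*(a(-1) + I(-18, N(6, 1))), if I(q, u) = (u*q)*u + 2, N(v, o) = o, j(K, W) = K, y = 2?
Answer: -21648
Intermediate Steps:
I(q, u) = 2 + q*u² (I(q, u) = (q*u)*u + 2 = q*u² + 2 = 2 + q*u²)
a(M) = -32 (a(M) = -4*4*2 = -16*2 = -32)
451*(a(-1) + I(-18, N(6, 1))) = 451*(-32 + (2 - 18*1²)) = 451*(-32 + (2 - 18*1)) = 451*(-32 + (2 - 18)) = 451*(-32 - 16) = 451*(-48) = -21648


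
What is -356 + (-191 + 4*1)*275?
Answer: -51781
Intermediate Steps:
-356 + (-191 + 4*1)*275 = -356 + (-191 + 4)*275 = -356 - 187*275 = -356 - 51425 = -51781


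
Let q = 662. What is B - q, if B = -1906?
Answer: -2568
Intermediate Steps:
B - q = -1906 - 1*662 = -1906 - 662 = -2568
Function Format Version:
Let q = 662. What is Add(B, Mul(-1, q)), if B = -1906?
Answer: -2568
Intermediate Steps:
Add(B, Mul(-1, q)) = Add(-1906, Mul(-1, 662)) = Add(-1906, -662) = -2568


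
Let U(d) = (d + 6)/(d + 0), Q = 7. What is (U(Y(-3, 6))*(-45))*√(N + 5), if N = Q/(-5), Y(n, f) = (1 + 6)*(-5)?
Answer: -783*√10/35 ≈ -70.745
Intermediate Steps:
Y(n, f) = -35 (Y(n, f) = 7*(-5) = -35)
N = -7/5 (N = 7/(-5) = 7*(-⅕) = -7/5 ≈ -1.4000)
U(d) = (6 + d)/d
(U(Y(-3, 6))*(-45))*√(N + 5) = (((6 - 35)/(-35))*(-45))*√(-7/5 + 5) = (-1/35*(-29)*(-45))*√(18/5) = ((29/35)*(-45))*(3*√10/5) = -783*√10/35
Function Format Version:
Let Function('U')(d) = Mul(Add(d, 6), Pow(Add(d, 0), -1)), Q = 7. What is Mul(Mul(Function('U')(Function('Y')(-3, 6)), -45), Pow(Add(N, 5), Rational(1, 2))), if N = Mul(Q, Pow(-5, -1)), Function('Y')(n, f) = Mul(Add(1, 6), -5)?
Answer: Mul(Rational(-783, 35), Pow(10, Rational(1, 2))) ≈ -70.745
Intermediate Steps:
Function('Y')(n, f) = -35 (Function('Y')(n, f) = Mul(7, -5) = -35)
N = Rational(-7, 5) (N = Mul(7, Pow(-5, -1)) = Mul(7, Rational(-1, 5)) = Rational(-7, 5) ≈ -1.4000)
Function('U')(d) = Mul(Pow(d, -1), Add(6, d)) (Function('U')(d) = Mul(Add(6, d), Pow(d, -1)) = Mul(Pow(d, -1), Add(6, d)))
Mul(Mul(Function('U')(Function('Y')(-3, 6)), -45), Pow(Add(N, 5), Rational(1, 2))) = Mul(Mul(Mul(Pow(-35, -1), Add(6, -35)), -45), Pow(Add(Rational(-7, 5), 5), Rational(1, 2))) = Mul(Mul(Mul(Rational(-1, 35), -29), -45), Pow(Rational(18, 5), Rational(1, 2))) = Mul(Mul(Rational(29, 35), -45), Mul(Rational(3, 5), Pow(10, Rational(1, 2)))) = Mul(Rational(-261, 7), Mul(Rational(3, 5), Pow(10, Rational(1, 2)))) = Mul(Rational(-783, 35), Pow(10, Rational(1, 2)))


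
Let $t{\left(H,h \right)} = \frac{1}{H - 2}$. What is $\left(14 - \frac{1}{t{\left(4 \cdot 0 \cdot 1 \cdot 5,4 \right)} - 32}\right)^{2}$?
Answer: $\frac{831744}{4225} \approx 196.86$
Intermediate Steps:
$t{\left(H,h \right)} = \frac{1}{-2 + H}$
$\left(14 - \frac{1}{t{\left(4 \cdot 0 \cdot 1 \cdot 5,4 \right)} - 32}\right)^{2} = \left(14 - \frac{1}{\frac{1}{-2 + 4 \cdot 0 \cdot 1 \cdot 5} - 32}\right)^{2} = \left(14 - \frac{1}{\frac{1}{-2 + 0 \cdot 5} - 32}\right)^{2} = \left(14 - \frac{1}{\frac{1}{-2 + 0} - 32}\right)^{2} = \left(14 - \frac{1}{\frac{1}{-2} - 32}\right)^{2} = \left(14 - \frac{1}{- \frac{1}{2} - 32}\right)^{2} = \left(14 - \frac{1}{- \frac{65}{2}}\right)^{2} = \left(14 - - \frac{2}{65}\right)^{2} = \left(14 + \frac{2}{65}\right)^{2} = \left(\frac{912}{65}\right)^{2} = \frac{831744}{4225}$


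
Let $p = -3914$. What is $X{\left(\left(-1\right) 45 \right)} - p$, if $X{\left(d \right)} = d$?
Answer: $3869$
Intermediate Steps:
$X{\left(\left(-1\right) 45 \right)} - p = \left(-1\right) 45 - -3914 = -45 + 3914 = 3869$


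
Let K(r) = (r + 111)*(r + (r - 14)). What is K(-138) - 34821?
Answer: -26991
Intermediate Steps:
K(r) = (-14 + 2*r)*(111 + r) (K(r) = (111 + r)*(r + (-14 + r)) = (111 + r)*(-14 + 2*r) = (-14 + 2*r)*(111 + r))
K(-138) - 34821 = (-1554 + 2*(-138)² + 208*(-138)) - 34821 = (-1554 + 2*19044 - 28704) - 34821 = (-1554 + 38088 - 28704) - 34821 = 7830 - 34821 = -26991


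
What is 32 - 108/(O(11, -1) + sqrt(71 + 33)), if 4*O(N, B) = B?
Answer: 52784/1663 - 3456*sqrt(26)/1663 ≈ 21.144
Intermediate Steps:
O(N, B) = B/4
32 - 108/(O(11, -1) + sqrt(71 + 33)) = 32 - 108/((1/4)*(-1) + sqrt(71 + 33)) = 32 - 108/(-1/4 + sqrt(104)) = 32 - 108/(-1/4 + 2*sqrt(26))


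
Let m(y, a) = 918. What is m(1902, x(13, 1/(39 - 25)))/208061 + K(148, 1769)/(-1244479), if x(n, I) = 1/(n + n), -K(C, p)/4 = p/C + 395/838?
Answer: 17871417711067/4014153733530157 ≈ 0.0044521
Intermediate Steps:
K(C, p) = -790/419 - 4*p/C (K(C, p) = -4*(p/C + 395/838) = -4*(395/838 + p/C) = -790/419 - 4*p/C)
x(n, I) = 1/(2*n)
m(1902, x(13, 1/(39 - 25)))/208061 + K(148, 1769)/(-1244479) = 918/208061 + (-790/419 - 4*1769/148)/(-1244479) = 918*(1/208061) + (-790/419 - 4*1769*1/148)*(-1/1244479) = 918/208061 + (-790/419 - 1769/37)*(-1/1244479) = 918/208061 - 770441/15503*(-1/1244479) = 918/208061 + 770441/19293157937 = 17871417711067/4014153733530157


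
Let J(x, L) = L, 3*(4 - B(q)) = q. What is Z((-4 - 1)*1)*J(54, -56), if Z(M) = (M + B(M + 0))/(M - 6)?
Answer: 112/33 ≈ 3.3939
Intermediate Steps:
B(q) = 4 - q/3
Z(M) = (4 + 2*M/3)/(-6 + M) (Z(M) = (M + (4 - (M + 0)/3))/(M - 6) = (M + (4 - M/3))/(-6 + M) = (4 + 2*M/3)/(-6 + M))
Z((-4 - 1)*1)*J(54, -56) = (2*(6 + (-4 - 1)*1)/(3*(-6 + (-4 - 1)*1)))*(-56) = (2*(6 - 5*1)/(3*(-6 - 5*1)))*(-56) = (2*(6 - 5)/(3*(-6 - 5)))*(-56) = ((⅔)*1/(-11))*(-56) = ((⅔)*(-1/11)*1)*(-56) = -2/33*(-56) = 112/33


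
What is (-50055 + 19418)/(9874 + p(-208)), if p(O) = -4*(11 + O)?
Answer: -30637/10662 ≈ -2.8735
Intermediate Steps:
p(O) = -44 - 4*O
(-50055 + 19418)/(9874 + p(-208)) = (-50055 + 19418)/(9874 + (-44 - 4*(-208))) = -30637/(9874 + (-44 + 832)) = -30637/(9874 + 788) = -30637/10662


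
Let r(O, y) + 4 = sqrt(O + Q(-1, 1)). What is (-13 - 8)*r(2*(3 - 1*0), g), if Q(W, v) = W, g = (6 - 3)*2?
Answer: 84 - 21*sqrt(5) ≈ 37.043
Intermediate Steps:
g = 6 (g = 3*2 = 6)
r(O, y) = -4 + sqrt(-1 + O) (r(O, y) = -4 + sqrt(O - 1) = -4 + sqrt(-1 + O))
(-13 - 8)*r(2*(3 - 1*0), g) = (-13 - 8)*(-4 + sqrt(-1 + 2*(3 - 1*0))) = -21*(-4 + sqrt(-1 + 2*(3 + 0))) = -21*(-4 + sqrt(-1 + 2*3)) = -21*(-4 + sqrt(-1 + 6)) = -21*(-4 + sqrt(5)) = 84 - 21*sqrt(5)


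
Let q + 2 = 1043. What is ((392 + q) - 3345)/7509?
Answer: -1912/7509 ≈ -0.25463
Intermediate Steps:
q = 1041 (q = -2 + 1043 = 1041)
((392 + q) - 3345)/7509 = ((392 + 1041) - 3345)/7509 = (1433 - 3345)*(1/7509) = -1912*1/7509 = -1912/7509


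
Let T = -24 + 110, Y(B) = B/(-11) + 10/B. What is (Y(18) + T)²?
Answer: 70677649/9801 ≈ 7211.3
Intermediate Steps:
Y(B) = 10/B - B/11 (Y(B) = B*(-1/11) + 10/B = -B/11 + 10/B = 10/B - B/11)
T = 86
(Y(18) + T)² = ((10/18 - 1/11*18) + 86)² = ((10*(1/18) - 18/11) + 86)² = ((5/9 - 18/11) + 86)² = (-107/99 + 86)² = (8407/99)² = 70677649/9801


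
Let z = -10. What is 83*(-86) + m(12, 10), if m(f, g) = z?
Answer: -7148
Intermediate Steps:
m(f, g) = -10
83*(-86) + m(12, 10) = 83*(-86) - 10 = -7138 - 10 = -7148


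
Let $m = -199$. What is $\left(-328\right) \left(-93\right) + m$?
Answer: $30305$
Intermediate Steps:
$\left(-328\right) \left(-93\right) + m = \left(-328\right) \left(-93\right) - 199 = 30504 - 199 = 30305$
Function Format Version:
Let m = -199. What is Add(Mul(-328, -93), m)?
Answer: 30305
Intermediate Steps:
Add(Mul(-328, -93), m) = Add(Mul(-328, -93), -199) = Add(30504, -199) = 30305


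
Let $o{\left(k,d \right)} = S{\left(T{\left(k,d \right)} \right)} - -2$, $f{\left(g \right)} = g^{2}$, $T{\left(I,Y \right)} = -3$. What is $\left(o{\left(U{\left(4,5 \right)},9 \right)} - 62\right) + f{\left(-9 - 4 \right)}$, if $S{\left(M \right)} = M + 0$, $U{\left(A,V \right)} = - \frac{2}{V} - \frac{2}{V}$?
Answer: $106$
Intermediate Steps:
$U{\left(A,V \right)} = - \frac{4}{V}$
$S{\left(M \right)} = M$
$o{\left(k,d \right)} = -1$ ($o{\left(k,d \right)} = -3 - -2 = -3 + 2 = -1$)
$\left(o{\left(U{\left(4,5 \right)},9 \right)} - 62\right) + f{\left(-9 - 4 \right)} = \left(-1 - 62\right) + \left(-9 - 4\right)^{2} = -63 + \left(-9 - 4\right)^{2} = -63 + \left(-13\right)^{2} = -63 + 169 = 106$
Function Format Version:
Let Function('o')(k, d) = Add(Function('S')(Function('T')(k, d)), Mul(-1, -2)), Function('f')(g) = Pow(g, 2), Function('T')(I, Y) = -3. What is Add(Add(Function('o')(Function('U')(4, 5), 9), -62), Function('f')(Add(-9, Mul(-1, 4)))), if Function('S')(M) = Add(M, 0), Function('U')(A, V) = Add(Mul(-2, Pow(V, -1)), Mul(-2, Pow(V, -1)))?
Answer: 106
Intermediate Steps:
Function('U')(A, V) = Mul(-4, Pow(V, -1))
Function('S')(M) = M
Function('o')(k, d) = -1 (Function('o')(k, d) = Add(-3, Mul(-1, -2)) = Add(-3, 2) = -1)
Add(Add(Function('o')(Function('U')(4, 5), 9), -62), Function('f')(Add(-9, Mul(-1, 4)))) = Add(Add(-1, -62), Pow(Add(-9, Mul(-1, 4)), 2)) = Add(-63, Pow(Add(-9, -4), 2)) = Add(-63, Pow(-13, 2)) = Add(-63, 169) = 106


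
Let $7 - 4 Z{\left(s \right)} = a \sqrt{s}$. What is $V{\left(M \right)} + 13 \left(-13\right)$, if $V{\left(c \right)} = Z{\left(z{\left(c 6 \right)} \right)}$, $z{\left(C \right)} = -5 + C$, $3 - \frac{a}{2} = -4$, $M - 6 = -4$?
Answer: $- \frac{669}{4} - \frac{7 \sqrt{7}}{2} \approx -176.51$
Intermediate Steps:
$M = 2$ ($M = 6 - 4 = 2$)
$a = 14$ ($a = 6 - -8 = 6 + 8 = 14$)
$Z{\left(s \right)} = \frac{7}{4} - \frac{7 \sqrt{s}}{2}$ ($Z{\left(s \right)} = \frac{7}{4} - \frac{14 \sqrt{s}}{4} = \frac{7}{4} - \frac{7 \sqrt{s}}{2}$)
$V{\left(c \right)} = \frac{7}{4} - \frac{7 \sqrt{-5 + 6 c}}{2}$ ($V{\left(c \right)} = \frac{7}{4} - \frac{7 \sqrt{-5 + c 6}}{2} = \frac{7}{4} - \frac{7 \sqrt{-5 + 6 c}}{2}$)
$V{\left(M \right)} + 13 \left(-13\right) = \left(\frac{7}{4} - \frac{7 \sqrt{-5 + 6 \cdot 2}}{2}\right) + 13 \left(-13\right) = \left(\frac{7}{4} - \frac{7 \sqrt{-5 + 12}}{2}\right) - 169 = \left(\frac{7}{4} - \frac{7 \sqrt{7}}{2}\right) - 169 = - \frac{669}{4} - \frac{7 \sqrt{7}}{2}$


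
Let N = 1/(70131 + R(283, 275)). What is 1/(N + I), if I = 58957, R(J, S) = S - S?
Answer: 70131/4134713368 ≈ 1.6962e-5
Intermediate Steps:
R(J, S) = 0
N = 1/70131 (N = 1/(70131 + 0) = 1/70131 ≈ 1.4259e-5)
1/(N + I) = 1/(1/70131 + 58957) = 1/(4134713368/70131) = 70131/4134713368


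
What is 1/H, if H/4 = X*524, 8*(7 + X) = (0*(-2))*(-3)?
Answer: -1/14672 ≈ -6.8157e-5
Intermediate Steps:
X = -7 (X = -7 + ((0*(-2))*(-3))/8 = -7 + (0*(-3))/8 = -7 + (⅛)*0 = -7 + 0 = -7)
H = -14672 (H = 4*(-7*524) = 4*(-3668) = -14672)
1/H = 1/(-14672) = -1/14672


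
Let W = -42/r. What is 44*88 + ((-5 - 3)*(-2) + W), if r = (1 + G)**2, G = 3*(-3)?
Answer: 124395/32 ≈ 3887.3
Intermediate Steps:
G = -9
r = 64 (r = (1 - 9)**2 = (-8)**2 = 64)
W = -21/32 (W = -42/64 = -42*1/64 = -21/32 ≈ -0.65625)
44*88 + ((-5 - 3)*(-2) + W) = 44*88 + ((-5 - 3)*(-2) - 21/32) = 3872 + (-8*(-2) - 21/32) = 3872 + (16 - 21/32) = 3872 + 491/32 = 124395/32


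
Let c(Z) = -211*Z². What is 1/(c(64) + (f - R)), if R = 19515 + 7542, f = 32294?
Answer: -1/859019 ≈ -1.1641e-6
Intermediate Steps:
R = 27057
1/(c(64) + (f - R)) = 1/(-211*64² + (32294 - 1*27057)) = 1/(-211*4096 + (32294 - 27057)) = 1/(-864256 + 5237) = 1/(-859019) = -1/859019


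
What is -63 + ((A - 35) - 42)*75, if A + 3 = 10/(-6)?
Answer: -6188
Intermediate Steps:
A = -14/3 (A = -3 + 10/(-6) = -3 + 10*(-⅙) = -3 - 5/3 = -14/3 ≈ -4.6667)
-63 + ((A - 35) - 42)*75 = -63 + ((-14/3 - 35) - 42)*75 = -63 + (-119/3 - 42)*75 = -63 - 245/3*75 = -63 - 6125 = -6188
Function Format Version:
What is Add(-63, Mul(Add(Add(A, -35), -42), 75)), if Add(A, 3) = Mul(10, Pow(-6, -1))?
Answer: -6188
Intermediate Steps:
A = Rational(-14, 3) (A = Add(-3, Mul(10, Pow(-6, -1))) = Add(-3, Mul(10, Rational(-1, 6))) = Add(-3, Rational(-5, 3)) = Rational(-14, 3) ≈ -4.6667)
Add(-63, Mul(Add(Add(A, -35), -42), 75)) = Add(-63, Mul(Add(Add(Rational(-14, 3), -35), -42), 75)) = Add(-63, Mul(Add(Rational(-119, 3), -42), 75)) = Add(-63, Mul(Rational(-245, 3), 75)) = Add(-63, -6125) = -6188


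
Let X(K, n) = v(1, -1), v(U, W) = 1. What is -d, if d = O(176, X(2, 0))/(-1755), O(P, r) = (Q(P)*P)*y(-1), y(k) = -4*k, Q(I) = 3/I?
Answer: 4/585 ≈ 0.0068376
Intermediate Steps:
X(K, n) = 1
O(P, r) = 12 (O(P, r) = ((3/P)*P)*(-4*(-1)) = 3*4 = 12)
d = -4/585 (d = 12/(-1755) = 12*(-1/1755) = -4/585 ≈ -0.0068376)
-d = -1*(-4/585) = 4/585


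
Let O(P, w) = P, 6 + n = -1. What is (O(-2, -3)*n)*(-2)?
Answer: -28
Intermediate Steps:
n = -7 (n = -6 - 1 = -7)
(O(-2, -3)*n)*(-2) = -2*(-7)*(-2) = 14*(-2) = -28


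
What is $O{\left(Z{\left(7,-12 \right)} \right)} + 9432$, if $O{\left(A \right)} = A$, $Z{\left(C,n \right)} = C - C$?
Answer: $9432$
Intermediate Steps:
$Z{\left(C,n \right)} = 0$
$O{\left(Z{\left(7,-12 \right)} \right)} + 9432 = 0 + 9432 = 9432$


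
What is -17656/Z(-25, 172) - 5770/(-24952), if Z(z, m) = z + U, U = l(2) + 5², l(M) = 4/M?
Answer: -110135243/12476 ≈ -8827.8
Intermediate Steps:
U = 27 (U = 4/2 + 5² = 4*(½) + 25 = 2 + 25 = 27)
Z(z, m) = 27 + z (Z(z, m) = z + 27 = 27 + z)
-17656/Z(-25, 172) - 5770/(-24952) = -17656/(27 - 25) - 5770/(-24952) = -17656/2 - 5770*(-1/24952) = -17656*½ + 2885/12476 = -8828 + 2885/12476 = -110135243/12476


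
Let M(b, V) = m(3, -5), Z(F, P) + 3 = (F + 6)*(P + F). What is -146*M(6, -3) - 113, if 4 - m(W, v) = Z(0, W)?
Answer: 1493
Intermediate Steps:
Z(F, P) = -3 + (6 + F)*(F + P) (Z(F, P) = -3 + (F + 6)*(P + F) = -3 + (6 + F)*(F + P))
m(W, v) = 7 - 6*W (m(W, v) = 4 - (-3 + 0² + 6*0 + 6*W + 0*W) = 4 - (-3 + 0 + 0 + 6*W + 0) = 4 - (-3 + 6*W) = 4 + (3 - 6*W) = 7 - 6*W)
M(b, V) = -11 (M(b, V) = 7 - 6*3 = 7 - 18 = -11)
-146*M(6, -3) - 113 = -146*(-11) - 113 = 1606 - 113 = 1493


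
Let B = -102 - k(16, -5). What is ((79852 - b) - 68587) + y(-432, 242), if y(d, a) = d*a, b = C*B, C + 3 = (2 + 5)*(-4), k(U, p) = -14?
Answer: -96007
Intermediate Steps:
C = -31 (C = -3 + (2 + 5)*(-4) = -3 + 7*(-4) = -3 - 28 = -31)
B = -88 (B = -102 - 1*(-14) = -102 + 14 = -88)
b = 2728 (b = -31*(-88) = 2728)
y(d, a) = a*d
((79852 - b) - 68587) + y(-432, 242) = ((79852 - 1*2728) - 68587) + 242*(-432) = ((79852 - 2728) - 68587) - 104544 = (77124 - 68587) - 104544 = 8537 - 104544 = -96007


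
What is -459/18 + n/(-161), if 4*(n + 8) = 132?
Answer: -8261/322 ≈ -25.655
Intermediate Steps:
n = 25 (n = -8 + (1/4)*132 = -8 + 33 = 25)
-459/18 + n/(-161) = -459/18 + 25/(-161) = -459*1/18 + 25*(-1/161) = -51/2 - 25/161 = -8261/322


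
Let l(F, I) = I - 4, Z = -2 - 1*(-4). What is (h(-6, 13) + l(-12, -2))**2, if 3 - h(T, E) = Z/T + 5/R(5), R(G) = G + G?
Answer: 361/36 ≈ 10.028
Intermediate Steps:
Z = 2 (Z = -2 + 4 = 2)
R(G) = 2*G
l(F, I) = -4 + I
h(T, E) = 5/2 - 2/T (h(T, E) = 3 - (2/T + 5/((2*5))) = 3 - (2/T + 5/10) = 3 - (2/T + 5*(1/10)) = 3 - (2/T + 1/2) = 3 - (1/2 + 2/T) = 3 + (-1/2 - 2/T) = 5/2 - 2/T)
(h(-6, 13) + l(-12, -2))**2 = ((5/2 - 2/(-6)) + (-4 - 2))**2 = ((5/2 - 2*(-1/6)) - 6)**2 = ((5/2 + 1/3) - 6)**2 = (17/6 - 6)**2 = (-19/6)**2 = 361/36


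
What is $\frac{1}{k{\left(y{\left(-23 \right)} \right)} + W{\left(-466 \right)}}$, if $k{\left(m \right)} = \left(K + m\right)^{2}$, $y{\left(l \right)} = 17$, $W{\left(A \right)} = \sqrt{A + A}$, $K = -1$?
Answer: $\frac{64}{16617} - \frac{i \sqrt{233}}{33234} \approx 0.0038515 - 0.0004593 i$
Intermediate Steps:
$W{\left(A \right)} = \sqrt{2} \sqrt{A}$ ($W{\left(A \right)} = \sqrt{2 A} = \sqrt{2} \sqrt{A}$)
$k{\left(m \right)} = \left(-1 + m\right)^{2}$
$\frac{1}{k{\left(y{\left(-23 \right)} \right)} + W{\left(-466 \right)}} = \frac{1}{\left(-1 + 17\right)^{2} + \sqrt{2} \sqrt{-466}} = \frac{1}{16^{2} + \sqrt{2} i \sqrt{466}} = \frac{1}{256 + 2 i \sqrt{233}}$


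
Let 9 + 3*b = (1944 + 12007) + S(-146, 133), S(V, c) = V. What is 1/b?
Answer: 3/13796 ≈ 0.00021745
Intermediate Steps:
b = 13796/3 (b = -3 + ((1944 + 12007) - 146)/3 = -3 + (13951 - 146)/3 = -3 + (1/3)*13805 = -3 + 13805/3 = 13796/3 ≈ 4598.7)
1/b = 1/(13796/3) = 3/13796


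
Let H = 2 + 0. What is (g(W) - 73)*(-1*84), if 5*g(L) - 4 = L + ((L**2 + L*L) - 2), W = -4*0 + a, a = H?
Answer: 29652/5 ≈ 5930.4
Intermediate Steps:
H = 2
a = 2
W = 2 (W = -4*0 + 2 = 0 + 2 = 2)
g(L) = 2/5 + L/5 + 2*L**2/5 (g(L) = 4/5 + (L + ((L**2 + L*L) - 2))/5 = 4/5 + (L + ((L**2 + L**2) - 2))/5 = 4/5 + (L + (2*L**2 - 2))/5 = 4/5 + (L + (-2 + 2*L**2))/5 = 4/5 + (-2 + L + 2*L**2)/5 = 4/5 + (-2/5 + L/5 + 2*L**2/5) = 2/5 + L/5 + 2*L**2/5)
(g(W) - 73)*(-1*84) = ((2/5 + (1/5)*2 + (2/5)*2**2) - 73)*(-1*84) = ((2/5 + 2/5 + (2/5)*4) - 73)*(-84) = ((2/5 + 2/5 + 8/5) - 73)*(-84) = (12/5 - 73)*(-84) = -353/5*(-84) = 29652/5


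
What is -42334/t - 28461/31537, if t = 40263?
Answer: -2481012601/1269774231 ≈ -1.9539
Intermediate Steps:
-42334/t - 28461/31537 = -42334/40263 - 28461/31537 = -2481012601/1269774231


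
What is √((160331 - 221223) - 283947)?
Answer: I*√344839 ≈ 587.23*I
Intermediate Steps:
√((160331 - 221223) - 283947) = √(-60892 - 283947) = √(-344839) = I*√344839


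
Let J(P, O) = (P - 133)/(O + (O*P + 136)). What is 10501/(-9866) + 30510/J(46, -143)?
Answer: 660720289171/286114 ≈ 2.3093e+6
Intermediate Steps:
J(P, O) = (-133 + P)/(136 + O + O*P) (J(P, O) = (-133 + P)/(O + (136 + O*P)) = (-133 + P)/(136 + O + O*P))
10501/(-9866) + 30510/J(46, -143) = 10501/(-9866) + 30510/(((-133 + 46)/(136 - 143 - 143*46))) = 10501*(-1/9866) + 30510/((-87/(136 - 143 - 6578))) = -10501/9866 + 30510/((-87/(-6585))) = -10501/9866 + 30510/((-1/6585*(-87))) = -10501/9866 + 30510/(29/2195) = -10501/9866 + 30510*(2195/29) = -10501/9866 + 66969450/29 = 660720289171/286114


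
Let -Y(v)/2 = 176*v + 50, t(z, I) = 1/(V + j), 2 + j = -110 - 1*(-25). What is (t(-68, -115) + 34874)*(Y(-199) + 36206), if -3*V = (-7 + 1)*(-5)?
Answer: 359095309658/97 ≈ 3.7020e+9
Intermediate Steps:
V = -10 (V = -(-7 + 1)*(-5)/3 = -(-2)*(-5) = -1/3*30 = -10)
j = -87 (j = -2 + (-110 - 1*(-25)) = -2 + (-110 + 25) = -2 - 85 = -87)
t(z, I) = -1/97 (t(z, I) = 1/(-10 - 87) = 1/(-97) = -1/97)
Y(v) = -100 - 352*v (Y(v) = -2*(176*v + 50) = -2*(50 + 176*v) = -100 - 352*v)
(t(-68, -115) + 34874)*(Y(-199) + 36206) = (-1/97 + 34874)*((-100 - 352*(-199)) + 36206) = 3382777*((-100 + 70048) + 36206)/97 = 3382777*(69948 + 36206)/97 = (3382777/97)*106154 = 359095309658/97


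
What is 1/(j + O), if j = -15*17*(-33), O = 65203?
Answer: 1/73618 ≈ 1.3584e-5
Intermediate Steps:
j = 8415 (j = -255*(-33) = 8415)
1/(j + O) = 1/(8415 + 65203) = 1/73618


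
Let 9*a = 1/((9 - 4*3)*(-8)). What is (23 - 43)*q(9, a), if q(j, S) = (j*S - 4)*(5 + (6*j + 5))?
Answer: 15200/3 ≈ 5066.7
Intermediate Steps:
a = 1/216 (a = (1/((9 - 4*3)*(-8)))/9 = (-1/8/(9 - 12))/9 = (-1/8/(-3))/9 = (-1/3*(-1/8))/9 = (1/9)*(1/24) = 1/216 ≈ 0.0046296)
q(j, S) = (-4 + S*j)*(10 + 6*j) (q(j, S) = (S*j - 4)*(5 + (5 + 6*j)) = (-4 + S*j)*(10 + 6*j))
(23 - 43)*q(9, a) = (23 - 43)*(-40 - 24*9 + 6*(1/216)*9**2 + 10*(1/216)*9) = -20*(-40 - 216 + 6*(1/216)*81 + 5/12) = -20*(-40 - 216 + 9/4 + 5/12) = -20*(-760/3) = 15200/3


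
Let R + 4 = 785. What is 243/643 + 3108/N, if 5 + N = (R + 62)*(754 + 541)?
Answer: 66819171/175487560 ≈ 0.38076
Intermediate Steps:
R = 781 (R = -4 + 785 = 781)
N = 1091680 (N = -5 + (781 + 62)*(754 + 541) = -5 + 843*1295 = -5 + 1091685 = 1091680)
243/643 + 3108/N = 243/643 + 3108/1091680 = 243*(1/643) + 3108*(1/1091680) = 243/643 + 777/272920 = 66819171/175487560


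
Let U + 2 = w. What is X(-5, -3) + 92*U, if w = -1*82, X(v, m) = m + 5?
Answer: -7726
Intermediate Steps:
X(v, m) = 5 + m
w = -82
U = -84 (U = -2 - 82 = -84)
X(-5, -3) + 92*U = (5 - 3) + 92*(-84) = 2 - 7728 = -7726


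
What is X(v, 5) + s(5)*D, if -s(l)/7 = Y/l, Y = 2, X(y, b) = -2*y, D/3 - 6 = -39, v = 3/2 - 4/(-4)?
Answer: 1361/5 ≈ 272.20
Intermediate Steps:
v = 5/2 (v = 3*(½) - 4*(-¼) = 3/2 + 1 = 5/2 ≈ 2.5000)
D = -99 (D = 18 + 3*(-39) = 18 - 117 = -99)
s(l) = -14/l
X(v, 5) + s(5)*D = -2*5/2 - 14/5*(-99) = -5 - 14*⅕*(-99) = -5 - 14/5*(-99) = -5 + 1386/5 = 1361/5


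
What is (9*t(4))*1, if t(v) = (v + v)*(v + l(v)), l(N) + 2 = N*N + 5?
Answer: 1656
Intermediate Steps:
l(N) = 3 + N² (l(N) = -2 + (N*N + 5) = -2 + (N² + 5) = -2 + (5 + N²) = 3 + N²)
t(v) = 2*v*(3 + v + v²) (t(v) = (v + v)*(v + (3 + v²)) = (2*v)*(3 + v + v²) = 2*v*(3 + v + v²))
(9*t(4))*1 = (9*(2*4*(3 + 4 + 4²)))*1 = (9*(2*4*(3 + 4 + 16)))*1 = (9*(2*4*23))*1 = (9*184)*1 = 1656*1 = 1656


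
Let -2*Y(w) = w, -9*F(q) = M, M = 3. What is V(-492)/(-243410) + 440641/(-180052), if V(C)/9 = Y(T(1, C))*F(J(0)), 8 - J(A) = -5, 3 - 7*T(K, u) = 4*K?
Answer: -93849338824/38348150155 ≈ -2.4473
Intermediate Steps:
T(K, u) = 3/7 - 4*K/7
J(A) = 13 (J(A) = 8 - 1*(-5) = 8 + 5 = 13)
F(q) = -⅓ (F(q) = -⅑*3 = -⅓)
Y(w) = -w/2
V(C) = -3/14 (V(C) = 9*(-(3/7 - 4/7*1)/2*(-⅓)) = 9*(-(3/7 - 4/7)/2*(-⅓)) = 9*(-½*(-⅐)*(-⅓)) = 9*((1/14)*(-⅓)) = 9*(-1/42) = -3/14)
V(-492)/(-243410) + 440641/(-180052) = -3/14/(-243410) + 440641/(-180052) = -3/14*(-1/243410) + 440641*(-1/180052) = 3/3407740 - 440641/180052 = -93849338824/38348150155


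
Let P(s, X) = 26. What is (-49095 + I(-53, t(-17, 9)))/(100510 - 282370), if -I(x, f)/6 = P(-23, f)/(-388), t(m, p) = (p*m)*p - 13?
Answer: 396848/1470035 ≈ 0.26996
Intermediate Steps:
t(m, p) = -13 + m*p² (t(m, p) = (m*p)*p - 13 = m*p² - 13 = -13 + m*p²)
I(x, f) = 39/97 (I(x, f) = -156/(-388) = -156*(-1)/388 = -6*(-13/194) = 39/97)
(-49095 + I(-53, t(-17, 9)))/(100510 - 282370) = (-49095 + 39/97)/(100510 - 282370) = -4762176/97/(-181860) = -4762176/97*(-1/181860) = 396848/1470035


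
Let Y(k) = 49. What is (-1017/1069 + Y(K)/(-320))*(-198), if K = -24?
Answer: 37404279/171040 ≈ 218.69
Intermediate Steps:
(-1017/1069 + Y(K)/(-320))*(-198) = (-1017/1069 + 49/(-320))*(-198) = (-1017*1/1069 + 49*(-1/320))*(-198) = (-1017/1069 - 49/320)*(-198) = -377821/342080*(-198) = 37404279/171040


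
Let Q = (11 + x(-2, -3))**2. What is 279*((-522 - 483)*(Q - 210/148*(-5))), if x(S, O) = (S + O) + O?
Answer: -333950445/74 ≈ -4.5128e+6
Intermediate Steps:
x(S, O) = S + 2*O (x(S, O) = (O + S) + O = S + 2*O)
Q = 9 (Q = (11 + (-2 + 2*(-3)))**2 = (11 + (-2 - 6))**2 = (11 - 8)**2 = 3**2 = 9)
279*((-522 - 483)*(Q - 210/148*(-5))) = 279*((-522 - 483)*(9 - 210/148*(-5))) = 279*(-1005*(9 - 210*1/148*(-5))) = 279*(-1005*(9 - 105/74*(-5))) = 279*(-1005*(9 + 525/74)) = 279*(-1005*1191/74) = 279*(-1196955/74) = -333950445/74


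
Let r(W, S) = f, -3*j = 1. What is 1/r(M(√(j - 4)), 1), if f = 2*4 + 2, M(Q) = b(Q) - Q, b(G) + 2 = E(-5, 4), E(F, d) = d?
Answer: ⅒ ≈ 0.10000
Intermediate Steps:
b(G) = 2 (b(G) = -2 + 4 = 2)
j = -⅓ (j = -⅓*1 = -⅓ ≈ -0.33333)
M(Q) = 2 - Q
f = 10 (f = 8 + 2 = 10)
r(W, S) = 10
1/r(M(√(j - 4)), 1) = 1/10 = ⅒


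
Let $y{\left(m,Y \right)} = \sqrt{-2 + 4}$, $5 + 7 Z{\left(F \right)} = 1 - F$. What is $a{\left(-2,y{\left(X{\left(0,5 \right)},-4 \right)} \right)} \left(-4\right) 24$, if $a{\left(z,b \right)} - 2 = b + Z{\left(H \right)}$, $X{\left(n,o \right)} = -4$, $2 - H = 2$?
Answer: $- \frac{960}{7} - 96 \sqrt{2} \approx -272.91$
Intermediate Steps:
$H = 0$ ($H = 2 - 2 = 0$)
$Z{\left(F \right)} = - \frac{4}{7} - \frac{F}{7}$ ($Z{\left(F \right)} = - \frac{5}{7} + \frac{1 - F}{7} = - \frac{5}{7} - \left(- \frac{1}{7} + \frac{F}{7}\right) = - \frac{4}{7} - \frac{F}{7}$)
$y{\left(m,Y \right)} = \sqrt{2}$
$a{\left(z,b \right)} = \frac{10}{7} + b$ ($a{\left(z,b \right)} = 2 + \left(b - \frac{4}{7}\right) = 2 + \left(- \frac{4}{7} + b\right) = \frac{10}{7} + b$)
$a{\left(-2,y{\left(X{\left(0,5 \right)},-4 \right)} \right)} \left(-4\right) 24 = \left(\frac{10}{7} + \sqrt{2}\right) \left(-4\right) 24 = \left(- \frac{40}{7} - 4 \sqrt{2}\right) 24 = - \frac{960}{7} - 96 \sqrt{2}$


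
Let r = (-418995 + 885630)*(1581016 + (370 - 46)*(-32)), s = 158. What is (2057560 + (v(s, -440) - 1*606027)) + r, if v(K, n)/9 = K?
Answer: 732920782435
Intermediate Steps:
v(K, n) = 9*K
r = 732919329480 (r = 466635*(1581016 + 324*(-32)) = 466635*(1581016 - 10368) = 466635*1570648 = 732919329480)
(2057560 + (v(s, -440) - 1*606027)) + r = (2057560 + (9*158 - 1*606027)) + 732919329480 = (2057560 + (1422 - 606027)) + 732919329480 = (2057560 - 604605) + 732919329480 = 1452955 + 732919329480 = 732920782435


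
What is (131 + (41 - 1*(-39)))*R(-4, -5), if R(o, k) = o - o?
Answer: 0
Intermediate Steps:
R(o, k) = 0
(131 + (41 - 1*(-39)))*R(-4, -5) = (131 + (41 - 1*(-39)))*0 = (131 + (41 + 39))*0 = (131 + 80)*0 = 211*0 = 0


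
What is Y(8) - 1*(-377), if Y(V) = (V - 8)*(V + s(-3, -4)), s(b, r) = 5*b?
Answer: 377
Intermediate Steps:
Y(V) = (-15 + V)*(-8 + V) (Y(V) = (V - 8)*(V + 5*(-3)) = (-8 + V)*(V - 15) = (-8 + V)*(-15 + V) = (-15 + V)*(-8 + V))
Y(8) - 1*(-377) = (120 + 8² - 23*8) - 1*(-377) = (120 + 64 - 184) + 377 = 0 + 377 = 377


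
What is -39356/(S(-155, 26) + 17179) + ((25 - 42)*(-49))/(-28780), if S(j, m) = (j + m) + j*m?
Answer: -57175567/18735780 ≈ -3.0517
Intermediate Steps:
S(j, m) = j + m + j*m
-39356/(S(-155, 26) + 17179) + ((25 - 42)*(-49))/(-28780) = -39356/((-155 + 26 - 155*26) + 17179) + ((25 - 42)*(-49))/(-28780) = -39356/((-155 + 26 - 4030) + 17179) - 17*(-49)*(-1/28780) = -39356/(-4159 + 17179) + 833*(-1/28780) = -39356/13020 - 833/28780 = -39356*1/13020 - 833/28780 = -9839/3255 - 833/28780 = -57175567/18735780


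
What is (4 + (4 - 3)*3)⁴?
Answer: 2401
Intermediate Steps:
(4 + (4 - 3)*3)⁴ = (4 + 1*3)⁴ = (4 + 3)⁴ = 7⁴ = 2401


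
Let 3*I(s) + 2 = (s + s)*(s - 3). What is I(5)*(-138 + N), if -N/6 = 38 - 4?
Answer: -2052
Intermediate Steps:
N = -204 (N = -6*(38 - 4) = -6*34 = -204)
I(s) = -2/3 + 2*s*(-3 + s)/3 (I(s) = -2/3 + ((s + s)*(s - 3))/3 = -2/3 + ((2*s)*(-3 + s))/3 = -2/3 + (2*s*(-3 + s))/3 = -2/3 + 2*s*(-3 + s)/3)
I(5)*(-138 + N) = (-2/3 - 2*5 + (2/3)*5**2)*(-138 - 204) = (-2/3 - 10 + (2/3)*25)*(-342) = (-2/3 - 10 + 50/3)*(-342) = 6*(-342) = -2052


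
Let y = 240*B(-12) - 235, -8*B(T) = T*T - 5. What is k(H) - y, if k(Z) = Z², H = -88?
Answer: 12149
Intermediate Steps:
B(T) = 5/8 - T²/8 (B(T) = -(T*T - 5)/8 = -(T² - 5)/8 = -(-5 + T²)/8 = 5/8 - T²/8)
y = -4405 (y = 240*(5/8 - ⅛*(-12)²) - 235 = 240*(5/8 - ⅛*144) - 235 = 240*(5/8 - 18) - 235 = 240*(-139/8) - 235 = -4170 - 235 = -4405)
k(H) - y = (-88)² - 1*(-4405) = 7744 + 4405 = 12149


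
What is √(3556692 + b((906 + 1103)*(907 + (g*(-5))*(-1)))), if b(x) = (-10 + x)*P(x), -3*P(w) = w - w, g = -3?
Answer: 6*√98797 ≈ 1885.9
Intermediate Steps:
P(w) = 0 (P(w) = -(w - w)/3 = -⅓*0 = 0)
b(x) = 0 (b(x) = (-10 + x)*0 = 0)
√(3556692 + b((906 + 1103)*(907 + (g*(-5))*(-1)))) = √(3556692 + 0) = √3556692 = 6*√98797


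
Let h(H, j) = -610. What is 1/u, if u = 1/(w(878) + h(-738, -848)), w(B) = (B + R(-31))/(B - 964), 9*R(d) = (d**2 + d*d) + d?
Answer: -481933/774 ≈ -622.65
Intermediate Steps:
R(d) = d/9 + 2*d**2/9 (R(d) = ((d**2 + d*d) + d)/9 = ((d**2 + d**2) + d)/9 = (2*d**2 + d)/9 = (d + 2*d**2)/9 = d/9 + 2*d**2/9)
w(B) = (1891/9 + B)/(-964 + B) (w(B) = (B + (1/9)*(-31)*(1 + 2*(-31)))/(B - 964) = (B + (1/9)*(-31)*(1 - 62))/(-964 + B) = (B + (1/9)*(-31)*(-61))/(-964 + B) = (B + 1891/9)/(-964 + B) = (1891/9 + B)/(-964 + B))
u = -774/481933 (u = 1/((1891/9 + 878)/(-964 + 878) - 610) = 1/((9793/9)/(-86) - 610) = 1/(-1/86*9793/9 - 610) = 1/(-9793/774 - 610) = 1/(-481933/774) = -774/481933 ≈ -0.0016060)
1/u = 1/(-774/481933) = -481933/774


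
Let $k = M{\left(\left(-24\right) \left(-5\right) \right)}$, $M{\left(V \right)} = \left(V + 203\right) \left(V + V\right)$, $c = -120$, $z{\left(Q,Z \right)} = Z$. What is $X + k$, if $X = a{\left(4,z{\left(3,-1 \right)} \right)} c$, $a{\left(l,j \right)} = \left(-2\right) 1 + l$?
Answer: $77280$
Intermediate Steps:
$a{\left(l,j \right)} = -2 + l$
$X = -240$ ($X = \left(-2 + 4\right) \left(-120\right) = 2 \left(-120\right) = -240$)
$M{\left(V \right)} = 2 V \left(203 + V\right)$ ($M{\left(V \right)} = \left(203 + V\right) 2 V = 2 V \left(203 + V\right)$)
$k = 77520$ ($k = 2 \left(\left(-24\right) \left(-5\right)\right) \left(203 - -120\right) = 2 \cdot 120 \left(203 + 120\right) = 2 \cdot 120 \cdot 323 = 77520$)
$X + k = -240 + 77520 = 77280$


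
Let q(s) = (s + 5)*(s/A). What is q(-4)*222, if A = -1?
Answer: 888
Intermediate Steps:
q(s) = -s*(5 + s) (q(s) = (s + 5)*(s/(-1)) = (5 + s)*(s*(-1)) = (5 + s)*(-s) = -s*(5 + s))
q(-4)*222 = -1*(-4)*(5 - 4)*222 = -1*(-4)*1*222 = 4*222 = 888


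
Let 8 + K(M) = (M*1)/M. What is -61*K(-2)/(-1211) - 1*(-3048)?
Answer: 527243/173 ≈ 3047.6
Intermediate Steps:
K(M) = -7 (K(M) = -8 + (M*1)/M = -8 + M/M = -8 + 1 = -7)
-61*K(-2)/(-1211) - 1*(-3048) = -61*(-7)/(-1211) - 1*(-3048) = 427*(-1/1211) + 3048 = -61/173 + 3048 = 527243/173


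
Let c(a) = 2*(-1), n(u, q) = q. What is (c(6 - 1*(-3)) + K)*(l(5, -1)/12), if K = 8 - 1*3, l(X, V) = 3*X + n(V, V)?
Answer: 7/2 ≈ 3.5000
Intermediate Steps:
c(a) = -2
l(X, V) = V + 3*X (l(X, V) = 3*X + V = V + 3*X)
K = 5 (K = 8 - 3 = 5)
(c(6 - 1*(-3)) + K)*(l(5, -1)/12) = (-2 + 5)*((-1 + 3*5)/12) = 3*((-1 + 15)*(1/12)) = 3*(14*(1/12)) = 3*(7/6) = 7/2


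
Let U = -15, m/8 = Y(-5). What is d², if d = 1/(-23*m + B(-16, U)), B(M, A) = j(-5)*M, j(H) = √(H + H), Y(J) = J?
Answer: I/(320*(92*√10 + 2637*I)) ≈ 1.1708e-6 + 1.2917e-7*I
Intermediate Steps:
j(H) = √2*√H (j(H) = √(2*H) = √2*√H)
m = -40 (m = 8*(-5) = -40)
B(M, A) = I*M*√10 (B(M, A) = (√2*√(-5))*M = (√2*(I*√5))*M = (I*√10)*M = I*M*√10)
d = 1/(920 - 16*I*√10) (d = 1/(-23*(-40) + I*(-16)*√10) = 1/(920 - 16*I*√10) ≈ 0.0010837 + 5.9598e-5*I)
d² = (23/21224 + I*√10/53060)²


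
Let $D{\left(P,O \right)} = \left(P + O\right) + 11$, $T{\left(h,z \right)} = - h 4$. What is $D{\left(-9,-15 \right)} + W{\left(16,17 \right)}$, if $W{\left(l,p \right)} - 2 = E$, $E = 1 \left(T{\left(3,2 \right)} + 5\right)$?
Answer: $-18$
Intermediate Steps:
$T{\left(h,z \right)} = - 4 h$
$D{\left(P,O \right)} = 11 + O + P$ ($D{\left(P,O \right)} = \left(O + P\right) + 11 = 11 + O + P$)
$E = -7$ ($E = 1 \left(\left(-4\right) 3 + 5\right) = 1 \left(-12 + 5\right) = 1 \left(-7\right) = -7$)
$W{\left(l,p \right)} = -5$ ($W{\left(l,p \right)} = 2 - 7 = -5$)
$D{\left(-9,-15 \right)} + W{\left(16,17 \right)} = \left(11 - 15 - 9\right) - 5 = -13 - 5 = -18$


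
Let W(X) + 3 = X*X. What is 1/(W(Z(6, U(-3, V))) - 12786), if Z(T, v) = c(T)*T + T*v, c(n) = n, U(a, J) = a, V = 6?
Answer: -1/12465 ≈ -8.0225e-5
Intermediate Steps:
Z(T, v) = T**2 + T*v (Z(T, v) = T*T + T*v = T**2 + T*v)
W(X) = -3 + X**2 (W(X) = -3 + X*X = -3 + X**2)
1/(W(Z(6, U(-3, V))) - 12786) = 1/((-3 + (6*(6 - 3))**2) - 12786) = 1/((-3 + (6*3)**2) - 12786) = 1/((-3 + 18**2) - 12786) = 1/((-3 + 324) - 12786) = 1/(321 - 12786) = 1/(-12465) = -1/12465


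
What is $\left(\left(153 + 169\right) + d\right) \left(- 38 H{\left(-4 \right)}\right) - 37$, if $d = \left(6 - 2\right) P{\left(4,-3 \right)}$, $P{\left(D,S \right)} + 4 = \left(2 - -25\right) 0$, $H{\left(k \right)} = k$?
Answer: $46475$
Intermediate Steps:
$P{\left(D,S \right)} = -4$ ($P{\left(D,S \right)} = -4 + \left(2 - -25\right) 0 = -4 + \left(2 + 25\right) 0 = -4 + 27 \cdot 0 = -4 + 0 = -4$)
$d = -16$ ($d = \left(6 - 2\right) \left(-4\right) = 4 \left(-4\right) = -16$)
$\left(\left(153 + 169\right) + d\right) \left(- 38 H{\left(-4 \right)}\right) - 37 = \left(\left(153 + 169\right) - 16\right) \left(\left(-38\right) \left(-4\right)\right) - 37 = \left(322 - 16\right) 152 - 37 = 306 \cdot 152 - 37 = 46512 - 37 = 46475$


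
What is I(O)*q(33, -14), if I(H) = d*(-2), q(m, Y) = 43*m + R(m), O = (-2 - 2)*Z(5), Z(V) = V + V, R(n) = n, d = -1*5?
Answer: 14520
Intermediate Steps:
d = -5
Z(V) = 2*V
O = -40 (O = (-2 - 2)*(2*5) = -4*10 = -40)
q(m, Y) = 44*m (q(m, Y) = 43*m + m = 44*m)
I(H) = 10 (I(H) = -5*(-2) = 10)
I(O)*q(33, -14) = 10*(44*33) = 10*1452 = 14520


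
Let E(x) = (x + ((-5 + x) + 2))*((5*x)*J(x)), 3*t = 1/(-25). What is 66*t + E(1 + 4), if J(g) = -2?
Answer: -8772/25 ≈ -350.88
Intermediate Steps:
t = -1/75 (t = (1/3)/(-25) = (1/3)*(-1/25) = -1/75 ≈ -0.013333)
E(x) = -10*x*(-3 + 2*x) (E(x) = (x + ((-5 + x) + 2))*((5*x)*(-2)) = (x + (-3 + x))*(-10*x) = (-3 + 2*x)*(-10*x) = -10*x*(-3 + 2*x))
66*t + E(1 + 4) = 66*(-1/75) + 10*(1 + 4)*(3 - 2*(1 + 4)) = -22/25 + 10*5*(3 - 2*5) = -22/25 + 10*5*(3 - 10) = -22/25 + 10*5*(-7) = -22/25 - 350 = -8772/25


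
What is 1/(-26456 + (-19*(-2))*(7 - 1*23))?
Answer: -1/27064 ≈ -3.6949e-5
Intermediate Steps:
1/(-26456 + (-19*(-2))*(7 - 1*23)) = 1/(-26456 + 38*(7 - 23)) = 1/(-26456 + 38*(-16)) = 1/(-26456 - 608) = 1/(-27064) = -1/27064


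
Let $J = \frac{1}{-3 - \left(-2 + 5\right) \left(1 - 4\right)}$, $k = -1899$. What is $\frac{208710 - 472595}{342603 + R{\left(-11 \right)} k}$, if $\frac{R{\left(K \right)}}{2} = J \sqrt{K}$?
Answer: $- \frac{10045310295}{13042358132} - \frac{55679735 i \sqrt{11}}{39127074396} \approx -0.77021 - 0.0047197 i$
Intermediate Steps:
$J = \frac{1}{6}$ ($J = \frac{1}{-3 - 3 \left(-3\right)} = \frac{1}{-3 - -9} = \frac{1}{-3 + 9} = \frac{1}{6} \approx 0.16667$)
$R{\left(K \right)} = \frac{\sqrt{K}}{3}$ ($R{\left(K \right)} = 2 \frac{\sqrt{K}}{6} = \frac{\sqrt{K}}{3}$)
$\frac{208710 - 472595}{342603 + R{\left(-11 \right)} k} = \frac{208710 - 472595}{342603 + \frac{\sqrt{-11}}{3} \left(-1899\right)} = - \frac{263885}{342603 + \frac{i \sqrt{11}}{3} \left(-1899\right)} = - \frac{263885}{342603 - 633 i \sqrt{11}}$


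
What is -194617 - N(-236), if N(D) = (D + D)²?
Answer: -417401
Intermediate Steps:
N(D) = 4*D² (N(D) = (2*D)² = 4*D²)
-194617 - N(-236) = -194617 - 4*(-236)² = -194617 - 4*55696 = -194617 - 1*222784 = -194617 - 222784 = -417401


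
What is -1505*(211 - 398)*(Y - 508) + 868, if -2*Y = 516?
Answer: -215578342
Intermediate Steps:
Y = -258 (Y = -½*516 = -258)
-1505*(211 - 398)*(Y - 508) + 868 = -1505*(211 - 398)*(-258 - 508) + 868 = -(-281435)*(-766) + 868 = -1505*143242 + 868 = -215579210 + 868 = -215578342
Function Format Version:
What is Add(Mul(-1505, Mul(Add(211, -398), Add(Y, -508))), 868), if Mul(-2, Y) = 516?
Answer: -215578342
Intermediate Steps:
Y = -258 (Y = Mul(Rational(-1, 2), 516) = -258)
Add(Mul(-1505, Mul(Add(211, -398), Add(Y, -508))), 868) = Add(Mul(-1505, Mul(Add(211, -398), Add(-258, -508))), 868) = Add(Mul(-1505, Mul(-187, -766)), 868) = Add(Mul(-1505, 143242), 868) = Add(-215579210, 868) = -215578342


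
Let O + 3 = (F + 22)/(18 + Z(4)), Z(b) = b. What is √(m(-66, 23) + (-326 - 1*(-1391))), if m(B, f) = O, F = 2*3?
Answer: 4*√8041/11 ≈ 32.608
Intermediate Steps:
F = 6
O = -19/11 (O = -3 + (6 + 22)/(18 + 4) = -3 + 28/22 = -3 + 28*(1/22) = -3 + 14/11 = -19/11 ≈ -1.7273)
m(B, f) = -19/11
√(m(-66, 23) + (-326 - 1*(-1391))) = √(-19/11 + (-326 - 1*(-1391))) = √(-19/11 + (-326 + 1391)) = √(-19/11 + 1065) = √(11696/11) = 4*√8041/11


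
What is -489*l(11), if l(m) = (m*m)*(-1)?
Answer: 59169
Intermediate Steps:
l(m) = -m**2 (l(m) = m**2*(-1) = -m**2)
-489*l(11) = -(-489)*11**2 = -(-489)*121 = -489*(-121) = 59169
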